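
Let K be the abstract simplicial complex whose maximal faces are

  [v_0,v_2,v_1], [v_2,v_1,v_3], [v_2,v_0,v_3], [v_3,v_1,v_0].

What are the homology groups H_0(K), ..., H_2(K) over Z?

Order the vertices as v_0 < v_1 < v_2 < v_3. Listing each simplex with vertices in this order, K has dimension 2 with simplices:

  0-simplices (4): [v_0], [v_1], [v_2], [v_3]
  1-simplices (6): [v_0,v_1], [v_0,v_2], [v_0,v_3], [v_1,v_2], [v_1,v_3], [v_2,v_3]
  2-simplices (4): [v_0,v_1,v_2], [v_0,v_1,v_3], [v_0,v_2,v_3], [v_1,v_2,v_3]

Hence C_0 ≅ Z^4, C_1 ≅ Z^6, C_2 ≅ Z^4.

The boundary map ∂_1: C_1 → C_0 is given by ∂[p,q] = [q] − [p].
As a 4×6 matrix over Z this has rank 3, with invariant factors (1,1,1).

∂_2: C_2 → C_1 maps a triangle to the signed sum of its edges. For instance
  ∂[v_1,v_2,v_3] = [v_2,v_3] − [v_1,v_3] + [v_1,v_2],
  ∂[v_0,v_1,v_3] = [v_1,v_3] − [v_0,v_3] + [v_0,v_1].
This gives a 6×4 integer matrix of rank 3; reducing to Smith normal form yields diagonal entries (1,1,1).

Computing H_k = (kernel of ∂_k) / (image of ∂_{k+1}):

  H_0: rank C_0 − rank ∂_1 = 4 − 3 = 1, and the invariant factors of ∂_1 are all 1, so H_0 = Z.
  H_1: rank ker ∂_1 − rank ∂_2 = (6 − 3) − 3 = 0, and the invariant factors of ∂_2 are all 1, so H_1 = 0.
  H_2: rank ker ∂_2 − rank ∂_3 = (4 − 3) − 0 = 1, and there is no ∂_3, so H_2 = Z.

As a check, the Euler characteristic is 4 − 6 + 4 = 2, which agrees with 1 − 0 + 1 = 2.

H_0 = Z,  H_1 = 0,  H_2 = Z.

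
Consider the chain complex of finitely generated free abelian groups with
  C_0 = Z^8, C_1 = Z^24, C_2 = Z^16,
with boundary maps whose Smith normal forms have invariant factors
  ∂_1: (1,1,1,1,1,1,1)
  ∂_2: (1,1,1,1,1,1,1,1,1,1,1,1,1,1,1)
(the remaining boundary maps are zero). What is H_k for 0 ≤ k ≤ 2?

H_0: b_0 = 8 − 0 − 7 = 1; torsion from ∂_1 factors > 1: none. So H_0 ≅ Z.
H_1: b_1 = 24 − 7 − 15 = 2; torsion from ∂_2 factors > 1: none. So H_1 ≅ Z^2.
H_2: b_2 = 16 − 15 − 0 = 1; torsion from ∂_3 factors > 1: none. So H_2 ≅ Z.

H_0 ≅ Z,  H_1 ≅ Z^2,  H_2 ≅ Z.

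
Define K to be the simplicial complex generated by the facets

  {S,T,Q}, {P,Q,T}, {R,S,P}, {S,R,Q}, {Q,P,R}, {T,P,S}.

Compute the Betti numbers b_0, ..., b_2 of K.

b_0 = 1, b_1 = 0, b_2 = 1.

Order the vertices as P < Q < R < S < T. Listing each simplex with vertices in this order, K has dimension 2 with simplices:

  0-simplices (5): P, Q, R, S, T
  1-simplices (9): PQ, PR, PS, PT, QR, QS, QT, RS, ST
  2-simplices (6): PQR, PQT, PRS, PST, QRS, QST

Hence C_0 ≅ Z^5, C_1 ≅ Z^9, C_2 ≅ Z^6.

Boundary ∂_1: C_1 → C_0 is given by ∂[p,q] = [q] − [p]. For instance
  ∂PS = S − P.
As a 5×9 matrix over Z this has rank 4, with invariant factors (1,1,1,1).

The boundary map ∂_2: C_2 → C_1 maps a triangle to the signed sum of its edges. For instance
  ∂PQT = QT − PT + PQ,
  ∂PRS = RS − PS + PR.
As a 9×6 matrix over Z this has rank 5, with invariant factors (1,1,1,1,1).

Reading off H_k = ker ∂_k / im ∂_{k+1}:

  H_0: rank C_0 − rank ∂_1 = 5 − 4 = 1, and the invariant factors of ∂_1 are all 1, so H_0 ≅ Z.
  H_1: rank ker ∂_1 − rank ∂_2 = (9 − 4) − 5 = 0, and the invariant factors of ∂_2 are all 1, so H_1 ≅ 0.
  H_2: rank ker ∂_2 − rank ∂_3 = (6 − 5) − 0 = 1, and there is no ∂_3, so H_2 ≅ Z.

Hence the Betti numbers are b_0 = 1, b_1 = 0, b_2 = 1.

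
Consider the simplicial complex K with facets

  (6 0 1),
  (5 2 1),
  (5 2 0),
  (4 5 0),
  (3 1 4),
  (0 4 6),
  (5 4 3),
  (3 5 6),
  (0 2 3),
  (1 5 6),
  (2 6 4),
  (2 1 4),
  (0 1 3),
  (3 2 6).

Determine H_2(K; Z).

Fix the vertex order 0 < 1 < 2 < 3 < 4 < 5 < 6 and write every simplex with vertices in increasing order. Then dim K = 2 and the simplices of K are:

  0-simplices (7): [0], [1], [2], [3], [4], [5], [6]
  1-simplices (21): [0,1], [0,2], [0,3], [0,4], [0,5], [0,6], [1,2], [1,3], [1,4], [1,5], [1,6], [2,3], [2,4], [2,5], [2,6], [3,4], [3,5], [3,6], [4,5], [4,6], [5,6]
  2-simplices (14): [0,1,3], [0,1,6], [0,2,3], [0,2,5], [0,4,5], [0,4,6], [1,2,4], [1,2,5], [1,3,4], [1,5,6], [2,3,6], [2,4,6], [3,4,5], [3,5,6]

so the chain groups are C_0 ≅ Z^7, C_1 ≅ Z^21, C_2 ≅ Z^14.

∂_1: C_1 → C_0 is given by ∂[p,q] = [q] − [p]. For instance
  ∂[1,5] = [5] − [1].
As a 7×21 matrix over Z this has rank 6, with invariant factors (1,1,1,1,1,1).

The boundary map ∂_2: C_2 → C_1 acts by ∂[p,q,r] = [q,r] − [p,r] + [p,q]. For instance
  ∂[2,4,6] = [4,6] − [2,6] + [2,4],
  ∂[1,3,4] = [3,4] − [1,4] + [1,3].
This gives a 21×14 integer matrix of rank 13; reducing to Smith normal form yields diagonal entries (1,1,1,1,1,1,1,1,1,1,1,1,1).

Now H_k = ker ∂_k / im ∂_{k+1}, so:

  H_2: rank ker ∂_2 − rank ∂_3 = (14 − 13) − 0 = 1, and there is no ∂_3, so H_2 ≅ Z.

H_2 ≅ Z.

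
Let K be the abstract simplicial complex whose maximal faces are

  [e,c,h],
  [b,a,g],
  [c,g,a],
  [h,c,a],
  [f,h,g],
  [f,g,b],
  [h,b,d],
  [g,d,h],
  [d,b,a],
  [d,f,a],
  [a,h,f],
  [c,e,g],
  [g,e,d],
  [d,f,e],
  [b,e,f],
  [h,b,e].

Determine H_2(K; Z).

H_2 = Z.

Fix the vertex order a < b < c < d < e < f < g < h and write every simplex with vertices in increasing order. Then dim K = 2 and the simplices of K are:

  0-simplices (8): a, b, c, d, e, f, g, h
  1-simplices (24): ab, ac, ad, af, ag, ah, bd, be, bf, bg, bh, ce, cg, ch, de, df, dg, dh, ef, eg, eh, fg, fh, gh
  2-simplices (16): abd, abg, acg, ach, adf, afh, bdh, bef, beh, bfg, ceg, ceh, def, deg, dgh, fgh

so the chain groups are C_0 ≅ Z^8, C_1 ≅ Z^24, C_2 ≅ Z^16.

∂_1: C_1 → C_0 is given by ∂[p,q] = [q] − [p].
The 8×24 boundary matrix has rank 7 and Smith normal form diag(1,1,1,1,1,1,1).

∂_2: C_2 → C_1 sends each 2-simplex [p,q,r] to [q,r] − [p,r] + [p,q]. For instance
  ∂adf = df − af + ad,
  ∂acg = cg − ag + ac.
As a 24×16 matrix over Z this has rank 15, with invariant factors (1,1,1,1,1,1,1,1,1,1,1,1,1,1,1).

Reading off H_k = ker ∂_k / im ∂_{k+1}:

  H_2: rank ker ∂_2 − rank ∂_3 = (16 − 15) − 0 = 1, and there is no ∂_3, so H_2 ≅ Z.

(K is a triangulation of the torus T^2.)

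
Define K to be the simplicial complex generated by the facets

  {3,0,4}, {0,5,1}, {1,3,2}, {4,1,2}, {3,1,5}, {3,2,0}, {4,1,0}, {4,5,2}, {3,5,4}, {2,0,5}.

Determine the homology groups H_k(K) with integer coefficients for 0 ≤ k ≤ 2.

H_0 ≅ Z,  H_1 ≅ Z/2Z,  H_2 = 0.

We work with the vertex ordering 0 < 1 < 2 < 3 < 4 < 5. The simplices of K, each written with vertices in increasing order, are:

  0-simplices (6): [0], [1], [2], [3], [4], [5]
  1-simplices (15): [0,1], [0,2], [0,3], [0,4], [0,5], [1,2], [1,3], [1,4], [1,5], [2,3], [2,4], [2,5], [3,4], [3,5], [4,5]
  2-simplices (10): [0,1,4], [0,1,5], [0,2,3], [0,2,5], [0,3,4], [1,2,3], [1,2,4], [1,3,5], [2,4,5], [3,4,5]

so the chain groups are C_0 ≅ Z^6, C_1 ≅ Z^15, C_2 ≅ Z^10.

The boundary map ∂_1: C_1 → C_0 is given by ∂[p,q] = [q] − [p].
The resulting 6×15 matrix has rank 5, and its Smith normal form has invariant factors (1,1,1,1,1).

The boundary map ∂_2: C_2 → C_1 sends each 2-simplex [p,q,r] to [q,r] − [p,r] + [p,q]. For instance
  ∂[1,2,3] = [2,3] − [1,3] + [1,2],
  ∂[0,2,5] = [2,5] − [0,5] + [0,2].
The 15×10 boundary matrix has rank 10 and Smith normal form diag(1,1,1,1,1,1,1,1,1,2).

Computing H_k = (kernel of ∂_k) / (image of ∂_{k+1}):

  H_0: rank C_0 − rank ∂_1 = 6 − 5 = 1, and the invariant factors of ∂_1 are all 1, so H_0 = Z.
  H_1: rank ker ∂_1 − rank ∂_2 = (15 − 5) − 10 = 0, and ∂_2 has invariant factor 2 > 1, so H_1 = Z/2Z.
  H_2: rank ker ∂_2 − rank ∂_3 = (10 − 10) − 0 = 0, and there is no ∂_3, so H_2 = 0.

(K is a triangulation of the real projective plane RP^2.)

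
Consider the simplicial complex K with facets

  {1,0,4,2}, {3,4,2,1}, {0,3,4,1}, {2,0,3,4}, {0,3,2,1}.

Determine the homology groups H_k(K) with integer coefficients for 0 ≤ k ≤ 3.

H_0 = Z,  H_1 = 0,  H_2 = 0,  H_3 = Z.

Order the vertices as 0 < 1 < 2 < 3 < 4. Listing each simplex with vertices in this order, K has dimension 3 with simplices:

  0-simplices (5): [0], [1], [2], [3], [4]
  1-simplices (10): [0,1], [0,2], [0,3], [0,4], [1,2], [1,3], [1,4], [2,3], [2,4], [3,4]
  2-simplices (10): [0,1,2], [0,1,3], [0,1,4], [0,2,3], [0,2,4], [0,3,4], [1,2,3], [1,2,4], [1,3,4], [2,3,4]
  3-simplices (5): [0,1,2,3], [0,1,2,4], [0,1,3,4], [0,2,3,4], [1,2,3,4]

so the chain groups are C_0 ≅ Z^5, C_1 ≅ Z^10, C_2 ≅ Z^10, C_3 ≅ Z^5.

Boundary ∂_1: C_1 → C_0 maps an edge to its endpoints' difference, ∂[p,q] = q − p. For instance
  ∂[3,4] = [4] − [3].
This gives a 5×10 integer matrix of rank 4; reducing to Smith normal form yields diagonal entries (1,1,1,1).

∂_2: C_2 → C_1 sends each 2-simplex [p,q,r] to [q,r] − [p,r] + [p,q]. For instance
  ∂[1,2,4] = [2,4] − [1,4] + [1,2],
  ∂[0,3,4] = [3,4] − [0,4] + [0,3].
The 10×10 boundary matrix has rank 6 and Smith normal form diag(1,1,1,1,1,1).

Boundary ∂_3: C_3 → C_2 sends each 3-simplex σ to the alternating sum Σ_i (−1)^i (σ with its i-th vertex removed). For instance
  ∂[0,1,3,4] = [1,3,4] − [0,3,4] + [0,1,4] − [0,1,3],
  ∂[0,1,2,4] = [1,2,4] − [0,2,4] + [0,1,4] − [0,1,2].
As a 10×5 matrix over Z this has rank 4, with invariant factors (1,1,1,1).

Reading off H_k = ker ∂_k / im ∂_{k+1}:

  H_0: rank C_0 − rank ∂_1 = 5 − 4 = 1, and the invariant factors of ∂_1 are all 1, so H_0 ≅ Z.
  H_1: rank ker ∂_1 − rank ∂_2 = (10 − 4) − 6 = 0, and the invariant factors of ∂_2 are all 1, so H_1 ≅ 0.
  H_2: rank ker ∂_2 − rank ∂_3 = (10 − 6) − 4 = 0, and the invariant factors of ∂_3 are all 1, so H_2 ≅ 0.
  H_3: rank ker ∂_3 − rank ∂_4 = (5 − 4) − 0 = 1, and there is no ∂_4, so H_3 ≅ Z.

(K is a triangulation of the 3-sphere S^3.)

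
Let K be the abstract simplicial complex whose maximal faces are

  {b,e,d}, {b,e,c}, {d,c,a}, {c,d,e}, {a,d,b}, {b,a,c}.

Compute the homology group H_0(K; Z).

H_0 ≅ Z.

Order the vertices as a < b < c < d < e. Listing each simplex with vertices in this order, K has dimension 2 with simplices:

  0-simplices (5): a, b, c, d, e
  1-simplices (9): ab, ac, ad, bc, bd, be, cd, ce, de
  2-simplices (6): abc, abd, acd, bce, bde, cde

giving chain groups C_0 ≅ Z^5, C_1 ≅ Z^9, C_2 ≅ Z^6.

Boundary ∂_1: C_1 → C_0 is given by ∂[p,q] = [q] − [p].
The 5×9 boundary matrix has rank 4 and Smith normal form diag(1,1,1,1).

Boundary ∂_2: C_2 → C_1 acts by ∂[p,q,r] = [q,r] − [p,r] + [p,q]. For instance
  ∂acd = cd − ad + ac,
  ∂bce = ce − be + bc.
As a 9×6 matrix over Z this has rank 5, with invariant factors (1,1,1,1,1).

Computing H_k = (kernel of ∂_k) / (image of ∂_{k+1}):

  H_0: rank C_0 − rank ∂_1 = 5 − 4 = 1, and the invariant factors of ∂_1 are all 1, so H_0 ≅ Z.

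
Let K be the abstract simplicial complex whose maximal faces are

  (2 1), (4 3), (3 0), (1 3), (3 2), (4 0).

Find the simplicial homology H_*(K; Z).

K has 5 vertices, 6 edges.
rank ∂_0 = 0, rank ∂_1 = 4 ⇒ b_0 = 5 − 0 − 4 = 1; all invariant factors of ∂_1 are 1 so no torsion. So H_0 = Z.
rank ∂_1 = 4, rank ∂_2 = 0 ⇒ b_1 = 6 − 4 − 0 = 2. So H_1 = Z^2.

H_0 = Z,  H_1 = Z^2.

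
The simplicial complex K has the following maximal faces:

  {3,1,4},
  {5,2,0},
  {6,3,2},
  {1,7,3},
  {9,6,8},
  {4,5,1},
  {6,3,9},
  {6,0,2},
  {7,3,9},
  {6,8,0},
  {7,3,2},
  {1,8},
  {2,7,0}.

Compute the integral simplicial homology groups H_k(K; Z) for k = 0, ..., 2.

Fix the vertex order 0 < 1 < 2 < 3 < 4 < 5 < 6 < 7 < 8 < 9 and write every simplex with vertices in increasing order. Then dim K = 2 and the simplices of K are:

  0-simplices (10): [0], [1], [2], [3], [4], [5], [6], [7], [8], [9]
  1-simplices (23): [0,2], [0,5], [0,6], [0,7], [0,8], [1,3], [1,4], [1,5], [1,7], [1,8], [2,3], [2,5], [2,6], [2,7], [3,4], [3,6], [3,7], [3,9], [4,5], [6,8], [6,9], [7,9], [8,9]
  2-simplices (12): [0,2,5], [0,2,6], [0,2,7], [0,6,8], [1,3,4], [1,3,7], [1,4,5], [2,3,6], [2,3,7], [3,6,9], [3,7,9], [6,8,9]

giving chain groups C_0 ≅ Z^10, C_1 ≅ Z^23, C_2 ≅ Z^12.

∂_1: C_1 → C_0 maps an edge to its endpoints' difference, ∂[p,q] = q − p. For instance
  ∂[0,5] = [5] − [0].
The 10×23 boundary matrix has rank 9 and Smith normal form diag(1,1,1,1,1,1,1,1,1).

Boundary ∂_2: C_2 → C_1 sends each 2-simplex [p,q,r] to [q,r] − [p,r] + [p,q]. For instance
  ∂[6,8,9] = [8,9] − [6,9] + [6,8],
  ∂[3,7,9] = [7,9] − [3,9] + [3,7].
As a 23×12 matrix over Z this has rank 12, with invariant factors (1,1,1,1,1,1,1,1,1,1,1,1).

From H_k ≅ ker(∂_k) / im(∂_{k+1}) we obtain:

  H_0: rank C_0 − rank ∂_1 = 10 − 9 = 1, and the invariant factors of ∂_1 are all 1, so H_0 ≅ Z.
  H_1: rank ker ∂_1 − rank ∂_2 = (23 − 9) − 12 = 2, and the invariant factors of ∂_2 are all 1, so H_1 ≅ Z^2.
  H_2: rank ker ∂_2 − rank ∂_3 = (12 − 12) − 0 = 0, and there is no ∂_3, so H_2 ≅ 0.

As a check, the Euler characteristic is 10 − 23 + 12 = -1, which agrees with 1 − 2 + 0 = -1.

H_0 ≅ Z,  H_1 ≅ Z^2,  H_2 = 0.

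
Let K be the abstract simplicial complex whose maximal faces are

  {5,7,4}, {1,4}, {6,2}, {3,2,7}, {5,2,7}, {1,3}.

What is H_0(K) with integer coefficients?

K has 7 vertices, 10 edges, 3 triangles.
rank ∂_0 = 0, rank ∂_1 = 6 ⇒ b_0 = 7 − 0 − 6 = 1; all invariant factors of ∂_1 are 1 so no torsion. So H_0 = Z.

H_0 = Z.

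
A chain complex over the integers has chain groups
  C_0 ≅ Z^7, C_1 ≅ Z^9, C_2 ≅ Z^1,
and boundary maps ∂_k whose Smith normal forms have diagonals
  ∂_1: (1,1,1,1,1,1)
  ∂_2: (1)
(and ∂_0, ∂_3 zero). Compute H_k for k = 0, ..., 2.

H_0: b_0 = 7 − 0 − 6 = 1; torsion from ∂_1 factors > 1: none. So H_0 ≅ Z.
H_1: b_1 = 9 − 6 − 1 = 2; torsion from ∂_2 factors > 1: none. So H_1 ≅ Z^2.
H_2: b_2 = 1 − 1 − 0 = 0; torsion from ∂_3 factors > 1: none. So H_2 ≅ 0.

H_0 ≅ Z,  H_1 ≅ Z^2,  H_2 = 0.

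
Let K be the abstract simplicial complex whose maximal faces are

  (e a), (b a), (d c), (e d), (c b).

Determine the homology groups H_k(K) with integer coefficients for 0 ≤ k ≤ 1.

H_0 = Z,  H_1 = Z.

We work with the vertex ordering a < b < c < d < e. The simplices of K, each written with vertices in increasing order, are:

  0-simplices (5): a, b, c, d, e
  1-simplices (5): ab, ae, bc, cd, de

so the chain groups are C_0 ≅ Z^5, C_1 ≅ Z^5.

∂_1: C_1 → C_0 maps an edge to its endpoints' difference, ∂[p,q] = q − p. For instance
  ∂ae = e − a.
The 5×5 boundary matrix has rank 4 and Smith normal form diag(1,1,1,1).

Computing H_k = (kernel of ∂_k) / (image of ∂_{k+1}):

  H_0: rank C_0 − rank ∂_1 = 5 − 4 = 1, and the invariant factors of ∂_1 are all 1, so H_0 = Z.
  H_1: rank ker ∂_1 − rank ∂_2 = (5 − 4) − 0 = 1, and there is no ∂_2, so H_1 = Z.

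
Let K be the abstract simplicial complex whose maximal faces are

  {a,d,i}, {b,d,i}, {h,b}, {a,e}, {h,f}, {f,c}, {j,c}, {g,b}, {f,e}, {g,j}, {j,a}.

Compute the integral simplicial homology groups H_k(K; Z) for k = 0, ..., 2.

H_0 ≅ Z,  H_1 ≅ Z^3,  H_2 = 0.

Take the total order a < b < c < d < e < f < g < h < i < j on the vertex set. Then K (dimension 2) consists of the simplices:

  0-simplices (10): a, b, c, d, e, f, g, h, i, j
  1-simplices (14): ad, ae, ai, aj, bd, bg, bh, bi, cf, cj, di, ef, fh, gj
  2-simplices (2): adi, bdi

giving chain groups C_0 ≅ Z^10, C_1 ≅ Z^14, C_2 ≅ Z^2.

The boundary map ∂_1: C_1 → C_0 maps an edge to its endpoints' difference, ∂[p,q] = q − p. For instance
  ∂cf = f − c.
The 10×14 boundary matrix has rank 9 and Smith normal form diag(1,1,1,1,1,1,1,1,1).

Boundary ∂_2: C_2 → C_1 sends each 2-simplex [p,q,r] to [q,r] − [p,r] + [p,q]. For instance
  ∂adi = di − ai + ad,
  ∂bdi = di − bi + bd.
The 14×2 boundary matrix has rank 2 and Smith normal form diag(1,1).

Reading off H_k = ker ∂_k / im ∂_{k+1}:

  H_0: rank C_0 − rank ∂_1 = 10 − 9 = 1, and the invariant factors of ∂_1 are all 1, so H_0 ≅ Z.
  H_1: rank ker ∂_1 − rank ∂_2 = (14 − 9) − 2 = 3, and the invariant factors of ∂_2 are all 1, so H_1 ≅ Z^3.
  H_2: rank ker ∂_2 − rank ∂_3 = (2 − 2) − 0 = 0, and there is no ∂_3, so H_2 ≅ 0.

As a check, the Euler characteristic is 10 − 14 + 2 = -2, which agrees with 1 − 3 + 0 = -2.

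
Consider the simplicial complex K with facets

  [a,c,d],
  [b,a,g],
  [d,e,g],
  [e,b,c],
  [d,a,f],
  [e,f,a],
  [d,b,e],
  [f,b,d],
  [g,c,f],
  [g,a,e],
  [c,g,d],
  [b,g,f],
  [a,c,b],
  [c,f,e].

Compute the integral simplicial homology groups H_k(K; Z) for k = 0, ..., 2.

H_0 = Z,  H_1 = Z^2,  H_2 = Z.

Fix the vertex order a < b < c < d < e < f < g and write every simplex with vertices in increasing order. Then dim K = 2 and the simplices of K are:

  0-simplices (7): a, b, c, d, e, f, g
  1-simplices (21): ab, ac, ad, ae, af, ag, bc, bd, be, bf, bg, cd, ce, cf, cg, de, df, dg, ef, eg, fg
  2-simplices (14): abc, abg, acd, adf, aef, aeg, bce, bde, bdf, bfg, cdg, cef, cfg, deg

giving chain groups C_0 ≅ Z^7, C_1 ≅ Z^21, C_2 ≅ Z^14.

The boundary map ∂_1: C_1 → C_0 maps an edge to its endpoints' difference, ∂[p,q] = q − p. For instance
  ∂cd = d − c.
This gives a 7×21 integer matrix of rank 6; reducing to Smith normal form yields diagonal entries (1,1,1,1,1,1).

∂_2: C_2 → C_1 sends each 2-simplex [p,q,r] to [q,r] − [p,r] + [p,q]. For instance
  ∂abg = bg − ag + ab,
  ∂cfg = fg − cg + cf.
As a 21×14 matrix over Z this has rank 13, with invariant factors (1,1,1,1,1,1,1,1,1,1,1,1,1).

From H_k ≅ ker(∂_k) / im(∂_{k+1}) we obtain:

  H_0: rank C_0 − rank ∂_1 = 7 − 6 = 1, and the invariant factors of ∂_1 are all 1, so H_0 ≅ Z.
  H_1: rank ker ∂_1 − rank ∂_2 = (21 − 6) − 13 = 2, and the invariant factors of ∂_2 are all 1, so H_1 ≅ Z^2.
  H_2: rank ker ∂_2 − rank ∂_3 = (14 − 13) − 0 = 1, and there is no ∂_3, so H_2 ≅ Z.

As a check, the Euler characteristic is 7 − 21 + 14 = 0, which agrees with 1 − 2 + 1 = 0.
(K is a triangulation of the torus T^2.)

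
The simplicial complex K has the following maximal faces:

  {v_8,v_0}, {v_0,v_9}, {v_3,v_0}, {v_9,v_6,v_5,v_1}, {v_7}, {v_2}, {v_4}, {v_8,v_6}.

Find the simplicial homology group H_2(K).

H_2 ≅ 0.

We work with the vertex ordering v_0 < v_1 < v_2 < v_3 < v_4 < v_5 < v_6 < v_7 < v_8 < v_9. The simplices of K, each written with vertices in increasing order, are:

  0-simplices (10): [v_0], [v_1], [v_2], [v_3], [v_4], [v_5], [v_6], [v_7], [v_8], [v_9]
  1-simplices (10): [v_0,v_3], [v_0,v_8], [v_0,v_9], [v_1,v_5], [v_1,v_6], [v_1,v_9], [v_5,v_6], [v_5,v_9], [v_6,v_8], [v_6,v_9]
  2-simplices (4): [v_1,v_5,v_6], [v_1,v_5,v_9], [v_1,v_6,v_9], [v_5,v_6,v_9]
  3-simplices (1): [v_1,v_5,v_6,v_9]

so the chain groups are C_0 ≅ Z^10, C_1 ≅ Z^10, C_2 ≅ Z^4, C_3 ≅ Z^1.

The boundary map ∂_1: C_1 → C_0 sends each edge [p,q] (with p < q) to q − p.
The resulting 10×10 matrix has rank 6, and its Smith normal form has invariant factors (1,1,1,1,1,1).

Boundary ∂_2: C_2 → C_1 acts by ∂[p,q,r] = [q,r] − [p,r] + [p,q]. For instance
  ∂[v_1,v_5,v_6] = [v_5,v_6] − [v_1,v_6] + [v_1,v_5],
  ∂[v_1,v_5,v_9] = [v_5,v_9] − [v_1,v_9] + [v_1,v_5].
This gives a 10×4 integer matrix of rank 3; reducing to Smith normal form yields diagonal entries (1,1,1).

∂_3: C_3 → C_2 sends each 3-simplex σ to the alternating sum Σ_i (−1)^i (σ with its i-th vertex removed). For instance
  ∂[v_1,v_5,v_6,v_9] = [v_5,v_6,v_9] − [v_1,v_6,v_9] + [v_1,v_5,v_9] − [v_1,v_5,v_6].
The resulting 4×1 matrix has rank 1, and its Smith normal form has invariant factors (1).

Computing H_k = (kernel of ∂_k) / (image of ∂_{k+1}):

  H_2: rank ker ∂_2 − rank ∂_3 = (4 − 3) − 1 = 0, and the invariant factors of ∂_3 are all 1, so H_2 = 0.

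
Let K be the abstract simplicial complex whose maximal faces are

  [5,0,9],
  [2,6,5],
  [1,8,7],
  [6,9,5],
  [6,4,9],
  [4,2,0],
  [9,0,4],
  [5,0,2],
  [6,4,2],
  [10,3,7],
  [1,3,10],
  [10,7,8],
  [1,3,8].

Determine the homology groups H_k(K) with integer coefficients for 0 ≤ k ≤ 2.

H_0 ≅ Z^2,  H_1 ≅ Z,  H_2 ≅ Z.

We work with the vertex ordering 0 < 1 < 2 < 3 < 4 < 5 < 6 < 7 < 8 < 9 < 10. The simplices of K, each written with vertices in increasing order, are:

  0-simplices (11): [0], [1], [2], [3], [4], [5], [6], [7], [8], [9], [10]
  1-simplices (22): [0,2], [0,4], [0,5], [0,9], [1,3], [1,7], [1,8], [1,10], [2,4], [2,5], [2,6], [3,7], [3,8], [3,10], [4,6], [4,9], [5,6], [5,9], [6,9], [7,8], [7,10], [8,10]
  2-simplices (13): [0,2,4], [0,2,5], [0,4,9], [0,5,9], [1,3,8], [1,3,10], [1,7,8], [2,4,6], [2,5,6], [3,7,10], [4,6,9], [5,6,9], [7,8,10]

so the chain groups are C_0 ≅ Z^11, C_1 ≅ Z^22, C_2 ≅ Z^13.

The boundary map ∂_1: C_1 → C_0 sends each edge [p,q] (with p < q) to q − p.
As a 11×22 matrix over Z this has rank 9, with invariant factors (1,1,1,1,1,1,1,1,1).

The boundary map ∂_2: C_2 → C_1 acts by ∂[p,q,r] = [q,r] − [p,r] + [p,q]. For instance
  ∂[1,7,8] = [7,8] − [1,8] + [1,7],
  ∂[4,6,9] = [6,9] − [4,9] + [4,6].
This gives a 22×13 integer matrix of rank 12; reducing to Smith normal form yields diagonal entries (1,1,1,1,1,1,1,1,1,1,1,1).

From H_k ≅ ker(∂_k) / im(∂_{k+1}) we obtain:

  H_0: rank C_0 − rank ∂_1 = 11 − 9 = 2, and the invariant factors of ∂_1 are all 1, so H_0 ≅ Z^2.
  H_1: rank ker ∂_1 − rank ∂_2 = (22 − 9) − 12 = 1, and the invariant factors of ∂_2 are all 1, so H_1 ≅ Z.
  H_2: rank ker ∂_2 − rank ∂_3 = (13 − 12) − 0 = 1, and there is no ∂_3, so H_2 ≅ Z.

As a check, the Euler characteristic is 11 − 22 + 13 = 2, which agrees with 2 − 1 + 1 = 2.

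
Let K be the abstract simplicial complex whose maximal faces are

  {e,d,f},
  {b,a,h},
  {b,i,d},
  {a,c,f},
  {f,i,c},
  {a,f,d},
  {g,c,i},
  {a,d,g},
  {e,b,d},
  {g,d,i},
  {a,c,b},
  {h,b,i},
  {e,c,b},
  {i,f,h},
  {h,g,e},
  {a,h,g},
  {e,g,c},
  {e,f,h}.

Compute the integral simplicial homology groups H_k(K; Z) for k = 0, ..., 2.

H_0 = Z,  H_1 = Z^2,  H_2 = Z.

Take the total order a < b < c < d < e < f < g < h < i on the vertex set. Then K (dimension 2) consists of the simplices:

  0-simplices (9): a, b, c, d, e, f, g, h, i
  1-simplices (27): ab, ac, ad, af, ag, ah, bc, bd, be, bh, bi, ce, cf, cg, ci, de, df, dg, di, ef, eg, eh, fh, fi, gh, gi, hi
  2-simplices (18): abc, abh, acf, adf, adg, agh, bce, bde, bdi, bhi, ceg, cfi, cgi, def, dgi, efh, egh, fhi

giving chain groups C_0 ≅ Z^9, C_1 ≅ Z^27, C_2 ≅ Z^18.

Boundary ∂_1: C_1 → C_0 maps an edge to its endpoints' difference, ∂[p,q] = q − p.
As a 9×27 matrix over Z this has rank 8, with invariant factors (1,1,1,1,1,1,1,1).

∂_2: C_2 → C_1 maps a triangle to the signed sum of its edges. For instance
  ∂ceg = eg − cg + ce,
  ∂fhi = hi − fi + fh.
The resulting 27×18 matrix has rank 17, and its Smith normal form has invariant factors (1,1,1,1,1,1,1,1,1,1,1,1,1,1,1,1,1).

Reading off H_k = ker ∂_k / im ∂_{k+1}:

  H_0: rank C_0 − rank ∂_1 = 9 − 8 = 1, and the invariant factors of ∂_1 are all 1, so H_0 ≅ Z.
  H_1: rank ker ∂_1 − rank ∂_2 = (27 − 8) − 17 = 2, and the invariant factors of ∂_2 are all 1, so H_1 ≅ Z^2.
  H_2: rank ker ∂_2 − rank ∂_3 = (18 − 17) − 0 = 1, and there is no ∂_3, so H_2 ≅ Z.

(K is a triangulation of the torus T^2.)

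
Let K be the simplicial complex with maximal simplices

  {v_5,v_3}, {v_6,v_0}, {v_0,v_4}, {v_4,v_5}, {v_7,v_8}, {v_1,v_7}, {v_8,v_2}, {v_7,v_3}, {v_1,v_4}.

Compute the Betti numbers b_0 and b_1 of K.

b_0 = 1, b_1 = 1.

Take the total order v_0 < v_1 < v_2 < v_3 < v_4 < v_5 < v_6 < v_7 < v_8 on the vertex set. Then K (dimension 1) consists of the simplices:

  0-simplices (9): [v_0], [v_1], [v_2], [v_3], [v_4], [v_5], [v_6], [v_7], [v_8]
  1-simplices (9): [v_0,v_4], [v_0,v_6], [v_1,v_4], [v_1,v_7], [v_2,v_8], [v_3,v_5], [v_3,v_7], [v_4,v_5], [v_7,v_8]

Hence C_0 ≅ Z^9, C_1 ≅ Z^9.

The boundary map ∂_1: C_1 → C_0 is given by ∂[p,q] = [q] − [p].
As a 9×9 matrix over Z this has rank 8, with invariant factors (1,1,1,1,1,1,1,1).

Now H_k = ker ∂_k / im ∂_{k+1}, so:

  H_0: rank C_0 − rank ∂_1 = 9 − 8 = 1, and the invariant factors of ∂_1 are all 1, so H_0 ≅ Z.
  H_1: rank ker ∂_1 − rank ∂_2 = (9 − 8) − 0 = 1, and there is no ∂_2, so H_1 ≅ Z.

Hence the Betti numbers are b_0 = 1, b_1 = 1.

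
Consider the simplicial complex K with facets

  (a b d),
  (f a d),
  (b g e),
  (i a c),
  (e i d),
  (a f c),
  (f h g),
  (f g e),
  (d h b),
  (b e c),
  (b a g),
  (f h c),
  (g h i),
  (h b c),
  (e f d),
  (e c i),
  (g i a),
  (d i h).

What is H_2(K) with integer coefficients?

We work with the vertex ordering a < b < c < d < e < f < g < h < i. The simplices of K, each written with vertices in increasing order, are:

  0-simplices (9): a, b, c, d, e, f, g, h, i
  1-simplices (27): ab, ac, ad, af, ag, ai, bc, bd, be, bg, bh, ce, cf, ch, ci, de, df, dh, di, ef, eg, ei, fg, fh, gh, gi, hi
  2-simplices (18): abd, abg, acf, aci, adf, agi, bce, bch, bdh, beg, cei, cfh, def, dei, dhi, efg, fgh, ghi

so the chain groups are C_0 ≅ Z^9, C_1 ≅ Z^27, C_2 ≅ Z^18.

The boundary map ∂_1: C_1 → C_0 maps an edge to its endpoints' difference, ∂[p,q] = q − p. For instance
  ∂bd = d − b.
The 9×27 boundary matrix has rank 8 and Smith normal form diag(1,1,1,1,1,1,1,1).

Boundary ∂_2: C_2 → C_1 sends each 2-simplex [p,q,r] to [q,r] − [p,r] + [p,q]. For instance
  ∂dhi = hi − di + dh,
  ∂ghi = hi − gi + gh.
As a 27×18 matrix over Z this has rank 17, with invariant factors (1,1,1,1,1,1,1,1,1,1,1,1,1,1,1,1,1).

Reading off H_k = ker ∂_k / im ∂_{k+1}:

  H_2: rank ker ∂_2 − rank ∂_3 = (18 − 17) − 0 = 1, and there is no ∂_3, so H_2 ≅ Z.

(K is a triangulation of the torus T^2.)

H_2 = Z.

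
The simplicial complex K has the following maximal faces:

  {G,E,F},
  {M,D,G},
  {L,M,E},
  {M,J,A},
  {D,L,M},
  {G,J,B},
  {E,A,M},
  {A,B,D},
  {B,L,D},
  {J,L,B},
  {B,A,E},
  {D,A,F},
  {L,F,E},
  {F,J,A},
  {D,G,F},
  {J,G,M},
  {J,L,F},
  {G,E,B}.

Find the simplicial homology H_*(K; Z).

H_0 ≅ Z,  H_1 ≅ Z^2,  H_2 ≅ Z.

K has 9 vertices, 27 edges, 18 triangles.
rank ∂_0 = 0, rank ∂_1 = 8 ⇒ b_0 = 9 − 0 − 8 = 1; all invariant factors of ∂_1 are 1 so no torsion. So H_0 = Z.
rank ∂_1 = 8, rank ∂_2 = 17 ⇒ b_1 = 27 − 8 − 17 = 2; all invariant factors of ∂_2 are 1 so no torsion. So H_1 = Z^2.
rank ∂_2 = 17, rank ∂_3 = 0 ⇒ b_2 = 18 − 17 − 0 = 1. So H_2 = Z.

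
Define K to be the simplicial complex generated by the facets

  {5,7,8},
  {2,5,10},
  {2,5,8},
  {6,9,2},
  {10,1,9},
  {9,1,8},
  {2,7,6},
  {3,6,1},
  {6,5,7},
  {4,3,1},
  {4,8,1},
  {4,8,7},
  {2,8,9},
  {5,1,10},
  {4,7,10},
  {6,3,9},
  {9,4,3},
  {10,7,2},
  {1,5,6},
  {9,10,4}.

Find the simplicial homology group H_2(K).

Fix the vertex order 1 < 2 < 3 < 4 < 5 < 6 < 7 < 8 < 9 < 10 and write every simplex with vertices in increasing order. Then dim K = 2 and the simplices of K are:

  0-simplices (10): [1], [2], [3], [4], [5], [6], [7], [8], [9], [10]
  1-simplices (30): (30 of them)
  2-simplices (20): (20 of them)

Hence C_0 ≅ Z^10, C_1 ≅ Z^30, C_2 ≅ Z^20.

The boundary map ∂_1: C_1 → C_0 maps an edge to its endpoints' difference, ∂[p,q] = q − p. For instance
  ∂[3,9] = [9] − [3].
This gives a 10×30 integer matrix of rank 9; reducing to Smith normal form yields diagonal entries (1,1,1,1,1,1,1,1,1).

The boundary map ∂_2: C_2 → C_1 acts by ∂[p,q,r] = [q,r] − [p,r] + [p,q]. For instance
  ∂[3,6,9] = [6,9] − [3,9] + [3,6],
  ∂[2,5,10] = [5,10] − [2,10] + [2,5].
This gives a 30×20 integer matrix of rank 20; reducing to Smith normal form yields diagonal entries (1,1,1,1,1,1,1,1,1,1,1,1,1,1,1,1,1,1,1,2).

Computing H_k = (kernel of ∂_k) / (image of ∂_{k+1}):

  H_2: rank ker ∂_2 − rank ∂_3 = (20 − 20) − 0 = 0, and there is no ∂_3, so H_2 ≅ 0.

H_2 ≅ 0.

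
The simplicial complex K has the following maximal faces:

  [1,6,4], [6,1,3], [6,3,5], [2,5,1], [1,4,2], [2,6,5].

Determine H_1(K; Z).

H_1 ≅ Z.

Fix the vertex order 1 < 2 < 3 < 4 < 5 < 6 and write every simplex with vertices in increasing order. Then dim K = 2 and the simplices of K are:

  0-simplices (6): [1], [2], [3], [4], [5], [6]
  1-simplices (12): [1,2], [1,3], [1,4], [1,5], [1,6], [2,4], [2,5], [2,6], [3,5], [3,6], [4,6], [5,6]
  2-simplices (6): [1,2,4], [1,2,5], [1,3,6], [1,4,6], [2,5,6], [3,5,6]

giving chain groups C_0 ≅ Z^6, C_1 ≅ Z^12, C_2 ≅ Z^6.

∂_1: C_1 → C_0 is given by ∂[p,q] = [q] − [p].
The resulting 6×12 matrix has rank 5, and its Smith normal form has invariant factors (1,1,1,1,1).

∂_2: C_2 → C_1 maps a triangle to the signed sum of its edges. For instance
  ∂[1,2,5] = [2,5] − [1,5] + [1,2],
  ∂[1,4,6] = [4,6] − [1,6] + [1,4].
This gives a 12×6 integer matrix of rank 6; reducing to Smith normal form yields diagonal entries (1,1,1,1,1,1).

From H_k ≅ ker(∂_k) / im(∂_{k+1}) we obtain:

  H_1: rank ker ∂_1 − rank ∂_2 = (12 − 5) − 6 = 1, and the invariant factors of ∂_2 are all 1, so H_1 ≅ Z.

(K is a triangulation of the cylinder S^1 x I.)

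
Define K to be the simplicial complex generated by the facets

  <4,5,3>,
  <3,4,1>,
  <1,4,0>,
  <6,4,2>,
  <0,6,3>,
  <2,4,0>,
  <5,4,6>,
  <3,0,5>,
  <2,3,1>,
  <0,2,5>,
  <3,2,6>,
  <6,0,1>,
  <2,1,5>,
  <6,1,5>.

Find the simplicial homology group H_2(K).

H_2 ≅ Z.

We work with the vertex ordering 0 < 1 < 2 < 3 < 4 < 5 < 6. The simplices of K, each written with vertices in increasing order, are:

  0-simplices (7): [0], [1], [2], [3], [4], [5], [6]
  1-simplices (21): [0,1], [0,2], [0,3], [0,4], [0,5], [0,6], [1,2], [1,3], [1,4], [1,5], [1,6], [2,3], [2,4], [2,5], [2,6], [3,4], [3,5], [3,6], [4,5], [4,6], [5,6]
  2-simplices (14): [0,1,4], [0,1,6], [0,2,4], [0,2,5], [0,3,5], [0,3,6], [1,2,3], [1,2,5], [1,3,4], [1,5,6], [2,3,6], [2,4,6], [3,4,5], [4,5,6]

Hence C_0 ≅ Z^7, C_1 ≅ Z^21, C_2 ≅ Z^14.

Boundary ∂_1: C_1 → C_0 maps an edge to its endpoints' difference, ∂[p,q] = q − p.
As a 7×21 matrix over Z this has rank 6, with invariant factors (1,1,1,1,1,1).

∂_2: C_2 → C_1 acts by ∂[p,q,r] = [q,r] − [p,r] + [p,q]. For instance
  ∂[1,3,4] = [3,4] − [1,4] + [1,3],
  ∂[1,2,5] = [2,5] − [1,5] + [1,2].
The 21×14 boundary matrix has rank 13 and Smith normal form diag(1,1,1,1,1,1,1,1,1,1,1,1,1).

Reading off H_k = ker ∂_k / im ∂_{k+1}:

  H_2: rank ker ∂_2 − rank ∂_3 = (14 − 13) − 0 = 1, and there is no ∂_3, so H_2 = Z.

(K is a triangulation of the torus T^2.)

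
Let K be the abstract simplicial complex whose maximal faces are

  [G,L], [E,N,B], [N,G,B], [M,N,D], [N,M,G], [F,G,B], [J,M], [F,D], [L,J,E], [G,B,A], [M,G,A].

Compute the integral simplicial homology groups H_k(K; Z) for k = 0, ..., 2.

Fix the vertex order A < B < D < E < F < G < J < L < M < N and write every simplex with vertices in increasing order. Then dim K = 2 and the simplices of K are:

  0-simplices (10): A, B, D, E, F, G, J, L, M, N
  1-simplices (20): AB, AG, AM, BE, BF, BG, BN, DF, DM, DN, EJ, EL, EN, FG, GL, GM, GN, JL, JM, MN
  2-simplices (8): ABG, AGM, BEN, BFG, BGN, DMN, EJL, GMN

so the chain groups are C_0 ≅ Z^10, C_1 ≅ Z^20, C_2 ≅ Z^8.

∂_1: C_1 → C_0 maps an edge to its endpoints' difference, ∂[p,q] = q − p.
This gives a 10×20 integer matrix of rank 9; reducing to Smith normal form yields diagonal entries (1,1,1,1,1,1,1,1,1).

Boundary ∂_2: C_2 → C_1 acts by ∂[p,q,r] = [q,r] − [p,r] + [p,q]. For instance
  ∂BEN = EN − BN + BE,
  ∂BFG = FG − BG + BF.
The 20×8 boundary matrix has rank 8 and Smith normal form diag(1,1,1,1,1,1,1,1).

From H_k ≅ ker(∂_k) / im(∂_{k+1}) we obtain:

  H_0: rank C_0 − rank ∂_1 = 10 − 9 = 1, and the invariant factors of ∂_1 are all 1, so H_0 ≅ Z.
  H_1: rank ker ∂_1 − rank ∂_2 = (20 − 9) − 8 = 3, and the invariant factors of ∂_2 are all 1, so H_1 ≅ Z^3.
  H_2: rank ker ∂_2 − rank ∂_3 = (8 − 8) − 0 = 0, and there is no ∂_3, so H_2 ≅ 0.

As a check, the Euler characteristic is 10 − 20 + 8 = -2, which agrees with 1 − 3 + 0 = -2.

H_0 = Z,  H_1 = Z^3,  H_2 = 0.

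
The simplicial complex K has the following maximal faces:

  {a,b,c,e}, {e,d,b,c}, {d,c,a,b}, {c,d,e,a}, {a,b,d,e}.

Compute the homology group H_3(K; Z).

H_3 ≅ Z.

Order the vertices as a < b < c < d < e. Listing each simplex with vertices in this order, K has dimension 3 with simplices:

  0-simplices (5): a, b, c, d, e
  1-simplices (10): ab, ac, ad, ae, bc, bd, be, cd, ce, de
  2-simplices (10): abc, abd, abe, acd, ace, ade, bcd, bce, bde, cde
  3-simplices (5): abcd, abce, abde, acde, bcde

Hence C_0 ≅ Z^5, C_1 ≅ Z^10, C_2 ≅ Z^10, C_3 ≅ Z^5.

Boundary ∂_1: C_1 → C_0 is given by ∂[p,q] = [q] − [p].
As a 5×10 matrix over Z this has rank 4, with invariant factors (1,1,1,1).

Boundary ∂_2: C_2 → C_1 maps a triangle to the signed sum of its edges. For instance
  ∂abc = bc − ac + ab,
  ∂bce = ce − be + bc.
The resulting 10×10 matrix has rank 6, and its Smith normal form has invariant factors (1,1,1,1,1,1).

∂_3: C_3 → C_2 sends each 3-simplex σ to the alternating sum Σ_i (−1)^i (σ with its i-th vertex removed). For instance
  ∂abce = bce − ace + abe − abc,
  ∂abcd = bcd − acd + abd − abc.
This gives a 10×5 integer matrix of rank 4; reducing to Smith normal form yields diagonal entries (1,1,1,1).

Computing H_k = (kernel of ∂_k) / (image of ∂_{k+1}):

  H_3: rank ker ∂_3 − rank ∂_4 = (5 − 4) − 0 = 1, and there is no ∂_4, so H_3 = Z.

(K is a triangulation of the 3-sphere S^3.)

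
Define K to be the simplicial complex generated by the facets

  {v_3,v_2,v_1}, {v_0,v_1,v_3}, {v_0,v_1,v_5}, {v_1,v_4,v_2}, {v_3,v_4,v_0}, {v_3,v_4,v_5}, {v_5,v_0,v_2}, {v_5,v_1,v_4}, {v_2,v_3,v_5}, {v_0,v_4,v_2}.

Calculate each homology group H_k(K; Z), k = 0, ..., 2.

H_0 = Z,  H_1 = Z/2,  H_2 = 0.

Fix the vertex order v_0 < v_1 < v_2 < v_3 < v_4 < v_5 and write every simplex with vertices in increasing order. Then dim K = 2 and the simplices of K are:

  0-simplices (6): [v_0], [v_1], [v_2], [v_3], [v_4], [v_5]
  1-simplices (15): (15 of them)
  2-simplices (10): [v_0,v_1,v_3], [v_0,v_1,v_5], [v_0,v_2,v_4], [v_0,v_2,v_5], [v_0,v_3,v_4], [v_1,v_2,v_3], [v_1,v_2,v_4], [v_1,v_4,v_5], [v_2,v_3,v_5], [v_3,v_4,v_5]

Hence C_0 ≅ Z^6, C_1 ≅ Z^15, C_2 ≅ Z^10.

∂_1: C_1 → C_0 maps an edge to its endpoints' difference, ∂[p,q] = q − p. For instance
  ∂[v_4,v_5] = [v_5] − [v_4].
The 6×15 boundary matrix has rank 5 and Smith normal form diag(1,1,1,1,1).

The boundary map ∂_2: C_2 → C_1 maps a triangle to the signed sum of its edges. For instance
  ∂[v_1,v_4,v_5] = [v_4,v_5] − [v_1,v_5] + [v_1,v_4],
  ∂[v_0,v_3,v_4] = [v_3,v_4] − [v_0,v_4] + [v_0,v_3].
As a 15×10 matrix over Z this has rank 10, with invariant factors (1,1,1,1,1,1,1,1,1,2).

Computing H_k = (kernel of ∂_k) / (image of ∂_{k+1}):

  H_0: rank C_0 − rank ∂_1 = 6 − 5 = 1, and the invariant factors of ∂_1 are all 1, so H_0 ≅ Z.
  H_1: rank ker ∂_1 − rank ∂_2 = (15 − 5) − 10 = 0, and ∂_2 has invariant factor 2 > 1, so H_1 ≅ Z/2.
  H_2: rank ker ∂_2 − rank ∂_3 = (10 − 10) − 0 = 0, and there is no ∂_3, so H_2 ≅ 0.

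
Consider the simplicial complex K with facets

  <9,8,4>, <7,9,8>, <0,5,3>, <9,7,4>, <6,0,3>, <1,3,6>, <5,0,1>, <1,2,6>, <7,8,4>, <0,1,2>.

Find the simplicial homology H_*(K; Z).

Take the total order 0 < 1 < 2 < 3 < 4 < 5 < 6 < 7 < 8 < 9 on the vertex set. Then K (dimension 2) consists of the simplices:

  0-simplices (10): [0], [1], [2], [3], [4], [5], [6], [7], [8], [9]
  1-simplices (18): [0,1], [0,2], [0,3], [0,5], [0,6], [1,2], [1,3], [1,5], [1,6], [2,6], [3,5], [3,6], [4,7], [4,8], [4,9], [7,8], [7,9], [8,9]
  2-simplices (10): [0,1,2], [0,1,5], [0,3,5], [0,3,6], [1,2,6], [1,3,6], [4,7,8], [4,7,9], [4,8,9], [7,8,9]

so the chain groups are C_0 ≅ Z^10, C_1 ≅ Z^18, C_2 ≅ Z^10.

∂_1: C_1 → C_0 is given by ∂[p,q] = [q] − [p]. For instance
  ∂[1,3] = [3] − [1].
This gives a 10×18 integer matrix of rank 8; reducing to Smith normal form yields diagonal entries (1,1,1,1,1,1,1,1).

The boundary map ∂_2: C_2 → C_1 acts by ∂[p,q,r] = [q,r] − [p,r] + [p,q]. For instance
  ∂[4,7,9] = [7,9] − [4,9] + [4,7],
  ∂[0,3,5] = [3,5] − [0,5] + [0,3].
This gives a 18×10 integer matrix of rank 9; reducing to Smith normal form yields diagonal entries (1,1,1,1,1,1,1,1,1).

Reading off H_k = ker ∂_k / im ∂_{k+1}:

  H_0: rank C_0 − rank ∂_1 = 10 − 8 = 2, and the invariant factors of ∂_1 are all 1, so H_0 ≅ Z^2.
  H_1: rank ker ∂_1 − rank ∂_2 = (18 − 8) − 9 = 1, and the invariant factors of ∂_2 are all 1, so H_1 ≅ Z.
  H_2: rank ker ∂_2 − rank ∂_3 = (10 − 9) − 0 = 1, and there is no ∂_3, so H_2 ≅ Z.

H_0 ≅ Z^2,  H_1 ≅ Z,  H_2 ≅ Z.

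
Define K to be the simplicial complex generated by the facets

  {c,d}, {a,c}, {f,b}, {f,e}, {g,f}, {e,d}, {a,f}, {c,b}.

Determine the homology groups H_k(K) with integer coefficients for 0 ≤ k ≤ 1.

We work with the vertex ordering a < b < c < d < e < f < g. The simplices of K, each written with vertices in increasing order, are:

  0-simplices (7): a, b, c, d, e, f, g
  1-simplices (8): ac, af, bc, bf, cd, de, ef, fg

giving chain groups C_0 ≅ Z^7, C_1 ≅ Z^8.

Boundary ∂_1: C_1 → C_0 sends each edge [p,q] (with p < q) to q − p. For instance
  ∂ef = f − e.
This gives a 7×8 integer matrix of rank 6; reducing to Smith normal form yields diagonal entries (1,1,1,1,1,1).

Now H_k = ker ∂_k / im ∂_{k+1}, so:

  H_0: rank C_0 − rank ∂_1 = 7 − 6 = 1, and the invariant factors of ∂_1 are all 1, so H_0 = Z.
  H_1: rank ker ∂_1 − rank ∂_2 = (8 − 6) − 0 = 2, and there is no ∂_2, so H_1 = Z^2.

As a check, the Euler characteristic is 7 − 8 = -1, which agrees with 1 − 2 = -1.

H_0 ≅ Z,  H_1 ≅ Z^2.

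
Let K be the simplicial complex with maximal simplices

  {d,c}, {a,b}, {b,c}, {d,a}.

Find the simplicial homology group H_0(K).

H_0 = Z.

We work with the vertex ordering a < b < c < d. The simplices of K, each written with vertices in increasing order, are:

  0-simplices (4): a, b, c, d
  1-simplices (4): ab, ad, bc, cd

so the chain groups are C_0 ≅ Z^4, C_1 ≅ Z^4.

∂_1: C_1 → C_0 maps an edge to its endpoints' difference, ∂[p,q] = q − p.
The 4×4 boundary matrix has rank 3 and Smith normal form diag(1,1,1).

Reading off H_k = ker ∂_k / im ∂_{k+1}:

  H_0: rank C_0 − rank ∂_1 = 4 − 3 = 1, and the invariant factors of ∂_1 are all 1, so H_0 = Z.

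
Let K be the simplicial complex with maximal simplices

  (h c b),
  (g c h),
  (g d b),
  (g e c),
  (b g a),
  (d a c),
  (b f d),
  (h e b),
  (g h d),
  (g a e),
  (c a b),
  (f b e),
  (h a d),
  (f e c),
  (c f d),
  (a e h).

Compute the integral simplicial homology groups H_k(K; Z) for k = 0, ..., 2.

We work with the vertex ordering a < b < c < d < e < f < g < h. The simplices of K, each written with vertices in increasing order, are:

  0-simplices (8): a, b, c, d, e, f, g, h
  1-simplices (24): ab, ac, ad, ae, ag, ah, bc, bd, be, bf, bg, bh, cd, ce, cf, cg, ch, df, dg, dh, ef, eg, eh, gh
  2-simplices (16): abc, abg, acd, adh, aeg, aeh, bch, bdf, bdg, bef, beh, cdf, cef, ceg, cgh, dgh

Hence C_0 ≅ Z^8, C_1 ≅ Z^24, C_2 ≅ Z^16.

∂_1: C_1 → C_0 maps an edge to its endpoints' difference, ∂[p,q] = q − p.
This gives a 8×24 integer matrix of rank 7; reducing to Smith normal form yields diagonal entries (1,1,1,1,1,1,1).

Boundary ∂_2: C_2 → C_1 acts by ∂[p,q,r] = [q,r] − [p,r] + [p,q]. For instance
  ∂beh = eh − bh + be,
  ∂abc = bc − ac + ab.
The resulting 24×16 matrix has rank 15, and its Smith normal form has invariant factors (1,1,1,1,1,1,1,1,1,1,1,1,1,1,1).

Reading off H_k = ker ∂_k / im ∂_{k+1}:

  H_0: rank C_0 − rank ∂_1 = 8 − 7 = 1, and the invariant factors of ∂_1 are all 1, so H_0 ≅ Z.
  H_1: rank ker ∂_1 − rank ∂_2 = (24 − 7) − 15 = 2, and the invariant factors of ∂_2 are all 1, so H_1 ≅ Z^2.
  H_2: rank ker ∂_2 − rank ∂_3 = (16 − 15) − 0 = 1, and there is no ∂_3, so H_2 ≅ Z.

As a check, the Euler characteristic is 8 − 24 + 16 = 0, which agrees with 1 − 2 + 1 = 0.

H_0 = Z,  H_1 = Z^2,  H_2 = Z.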